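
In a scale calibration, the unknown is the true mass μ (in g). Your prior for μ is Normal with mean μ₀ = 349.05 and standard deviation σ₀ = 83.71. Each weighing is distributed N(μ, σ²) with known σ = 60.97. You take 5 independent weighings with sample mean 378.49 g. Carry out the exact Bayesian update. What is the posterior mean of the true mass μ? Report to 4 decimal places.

375.6661

For Normal data with known variance σ², a Normal(μ₀, σ₀²) prior on μ is conjugate. Posterior precision = 1/σ₀² + n/σ²; posterior mean is the precision-weighted average of μ₀ and x̄.
n·x̄ = 5·378.49 = 1892.45.
σ₀² = 83.71² = 7007.3641, σ² = 60.97² = 3717.3409; σ² + n·σ₀² = 3717.3409 + 5·7007.3641 = 38754.1614.
Posterior mean = (μ₀/σ₀² + n·x̄/σ²)/(1/σ₀² + n/σ²) = (σ²·μ₀ + σ₀²·n·x̄)/(σ² + n·σ₀²) = (3717.3409·349.05 + 7007.3641·1892.45)/38754.1614 = 14558624.03219/38754.1614 = 375.6661.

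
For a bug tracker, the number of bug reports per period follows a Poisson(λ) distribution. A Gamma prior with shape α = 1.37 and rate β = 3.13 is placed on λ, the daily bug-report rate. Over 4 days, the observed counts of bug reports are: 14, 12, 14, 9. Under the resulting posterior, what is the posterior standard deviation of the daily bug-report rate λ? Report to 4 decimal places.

With a Gamma(shape α, rate β) prior, the Poisson likelihood is conjugate: the posterior is Gamma(α + ΣXᵢ, β + n).
Sum of counts S = 49 over n = 4 days.
Posterior: Gamma(α+S, β+n) = Gamma(1.37+49, 3.13+4) = Gamma(50.37, 7.13).
SD = √α/β = √50.37/7.13 = 0.9954.

0.9954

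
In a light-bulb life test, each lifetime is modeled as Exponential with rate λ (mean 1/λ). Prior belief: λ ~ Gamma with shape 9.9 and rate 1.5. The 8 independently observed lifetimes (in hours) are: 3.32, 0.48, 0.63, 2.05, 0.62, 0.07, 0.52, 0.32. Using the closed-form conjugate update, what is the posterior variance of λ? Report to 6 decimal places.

0.197921

With a Gamma(shape α, rate β) prior on the exponential rate λ, the posterior after n observations with total T = Σxᵢ is Gamma(α+n, β+T).
Sum of observations T = 8.01 hours; n = 8.
Posterior: Gamma(9.9+8, 1.5+8.01) = Gamma(17.9, 9.51).
Var = α/β² = 0.197921.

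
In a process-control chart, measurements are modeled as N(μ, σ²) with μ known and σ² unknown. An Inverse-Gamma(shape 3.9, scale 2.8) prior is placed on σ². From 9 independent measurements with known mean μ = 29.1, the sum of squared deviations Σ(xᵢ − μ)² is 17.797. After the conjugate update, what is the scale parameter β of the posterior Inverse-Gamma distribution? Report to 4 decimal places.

With known mean μ and an Inverse-Gamma(α, β) prior on σ², the Normal likelihood is conjugate: posterior is Inv-Gamma(α + n/2, β + Σ(xᵢ−μ)²/2).
Posterior: Inv-Gamma(3.9 + 9/2, 2.8 + 17.797/2) = Inv-Gamma(8.40, 11.6985).
Posterior β = 11.6985.

11.6985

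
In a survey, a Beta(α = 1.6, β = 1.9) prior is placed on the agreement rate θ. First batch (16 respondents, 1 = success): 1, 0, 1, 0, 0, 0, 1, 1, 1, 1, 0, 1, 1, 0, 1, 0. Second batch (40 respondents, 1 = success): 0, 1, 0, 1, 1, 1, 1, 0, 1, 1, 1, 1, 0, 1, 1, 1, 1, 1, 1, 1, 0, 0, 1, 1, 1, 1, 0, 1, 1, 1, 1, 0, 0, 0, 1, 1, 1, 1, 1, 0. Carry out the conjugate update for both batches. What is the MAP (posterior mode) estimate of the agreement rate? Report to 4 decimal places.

0.6713

The Beta prior is conjugate to a Binomial/Bernoulli likelihood; the update adds successes to α and failures to β.
After batch 1: Beta(1.6+9, 1.9+7) = Beta(10.6, 8.9).
After batch 2: Beta(10.6+29, 8.9+11) = Beta(39.6, 19.9).
Mode of Beta(a,b) for a,b>1 is (a−1)/(a+b−2) = 38.6/57.5 = 0.6713.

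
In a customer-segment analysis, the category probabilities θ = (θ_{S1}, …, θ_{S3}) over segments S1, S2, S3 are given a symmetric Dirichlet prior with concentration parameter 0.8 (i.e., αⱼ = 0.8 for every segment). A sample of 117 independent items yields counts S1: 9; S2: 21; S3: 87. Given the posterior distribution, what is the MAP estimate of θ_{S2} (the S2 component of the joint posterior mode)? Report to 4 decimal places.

0.1787

The Dirichlet prior is conjugate to the Multinomial likelihood: each posterior αⱼ = prior αⱼ + observed count nⱼ.
Posterior concentration: (9.8, 21.8, 87.8), total = 119.4.
Joint mode component: (α_{S2}−1)/(Σα−K) = 20.8/116.4 = 0.1787.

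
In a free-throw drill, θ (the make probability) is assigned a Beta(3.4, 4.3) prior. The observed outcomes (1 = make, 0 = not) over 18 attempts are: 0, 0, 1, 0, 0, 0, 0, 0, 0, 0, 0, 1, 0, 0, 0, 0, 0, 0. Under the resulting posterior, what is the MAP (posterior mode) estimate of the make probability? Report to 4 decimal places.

The Beta prior is conjugate to a Binomial/Bernoulli likelihood; the update adds successes to α and failures to β.
Posterior: Beta(α+k, β+n−k) = Beta(3.4+2, 4.3+16) = Beta(5.4, 20.3).
Mode of Beta(a,b) for a,b>1 is (a−1)/(a+b−2) = 4.4/23.7 = 0.1857.

0.1857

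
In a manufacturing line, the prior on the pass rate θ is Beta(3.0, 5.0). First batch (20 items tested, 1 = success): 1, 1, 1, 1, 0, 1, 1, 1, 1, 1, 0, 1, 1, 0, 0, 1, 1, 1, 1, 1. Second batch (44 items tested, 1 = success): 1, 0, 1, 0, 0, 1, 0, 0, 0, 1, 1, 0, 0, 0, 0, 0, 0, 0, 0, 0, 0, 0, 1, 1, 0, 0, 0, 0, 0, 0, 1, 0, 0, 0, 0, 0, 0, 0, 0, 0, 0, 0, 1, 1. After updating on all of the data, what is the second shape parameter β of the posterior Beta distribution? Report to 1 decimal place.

43.0

The Beta prior is conjugate to a Binomial/Bernoulli likelihood; the update adds successes to α and failures to β.
After batch 1: Beta(3.0+16, 5.0+4) = Beta(19.0, 9.0).
After batch 2: Beta(19.0+10, 9.0+34) = Beta(29.0, 43.0).
Posterior β = 43.0.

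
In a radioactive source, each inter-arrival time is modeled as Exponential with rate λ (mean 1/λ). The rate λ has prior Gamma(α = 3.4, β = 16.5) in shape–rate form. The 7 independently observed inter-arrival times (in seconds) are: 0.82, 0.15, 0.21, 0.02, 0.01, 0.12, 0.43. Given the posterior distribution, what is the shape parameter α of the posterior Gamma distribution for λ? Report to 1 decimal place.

With a Gamma(shape α, rate β) prior on the exponential rate λ, the posterior after n observations with total T = Σxᵢ is Gamma(α+n, β+T).
Sum of observations T = 1.76 seconds; n = 7.
Posterior: Gamma(3.4+7, 16.5+1.76) = Gamma(10.4, 18.26).
Posterior α = 10.4.

10.4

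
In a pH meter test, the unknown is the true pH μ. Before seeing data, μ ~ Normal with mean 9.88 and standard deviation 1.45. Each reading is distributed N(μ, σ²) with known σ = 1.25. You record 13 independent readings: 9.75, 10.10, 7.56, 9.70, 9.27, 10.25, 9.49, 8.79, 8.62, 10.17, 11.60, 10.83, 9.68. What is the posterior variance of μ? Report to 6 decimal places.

0.113693

For Normal data with known variance σ², a Normal(μ₀, σ₀²) prior on μ is conjugate. Posterior precision = 1/σ₀² + n/σ²; posterior mean is the precision-weighted average of μ₀ and x̄.
σ₀² = 1.45² = 2.1025, σ² = 1.25² = 1.5625; σ² + n·σ₀² = 1.5625 + 13·2.1025 = 28.895.
Posterior precision = 1/σ₀² + n/σ² = 1/2.1025 + 13/1.5625 = (σ² + n·σ₀²)/(σ₀²σ²) = 28.895/(2.1025·1.5625); posterior variance σₙ² = σ₀²σ²/(σ² + n·σ₀²) = 2.1025·1.5625/28.895 = 0.113693.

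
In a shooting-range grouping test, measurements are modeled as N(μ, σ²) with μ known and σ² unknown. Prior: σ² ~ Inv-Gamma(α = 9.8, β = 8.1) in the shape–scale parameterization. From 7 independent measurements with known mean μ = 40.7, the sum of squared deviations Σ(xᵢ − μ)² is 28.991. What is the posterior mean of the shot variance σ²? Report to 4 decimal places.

1.8370

With known mean μ and an Inverse-Gamma(α, β) prior on σ², the Normal likelihood is conjugate: posterior is Inv-Gamma(α + n/2, β + Σ(xᵢ−μ)²/2).
Posterior: Inv-Gamma(9.8 + 7/2, 8.1 + 28.991/2) = Inv-Gamma(13.30, 22.5955).
E[σ²|data] = β/(α−1) = 22.5955/12.30 = 1.8370.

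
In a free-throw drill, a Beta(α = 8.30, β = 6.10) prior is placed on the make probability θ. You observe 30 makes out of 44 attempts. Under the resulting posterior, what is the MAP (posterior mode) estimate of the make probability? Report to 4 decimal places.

The Beta prior is conjugate to a Binomial/Bernoulli likelihood; the update adds successes to α and failures to β.
Posterior: Beta(α+k, β+n−k) = Beta(8.30+30, 6.10+14) = Beta(38.30, 20.10).
Mode of Beta(a,b) for a,b>1 is (a−1)/(a+b−2) = 37.30/56.40 = 0.6613.

0.6613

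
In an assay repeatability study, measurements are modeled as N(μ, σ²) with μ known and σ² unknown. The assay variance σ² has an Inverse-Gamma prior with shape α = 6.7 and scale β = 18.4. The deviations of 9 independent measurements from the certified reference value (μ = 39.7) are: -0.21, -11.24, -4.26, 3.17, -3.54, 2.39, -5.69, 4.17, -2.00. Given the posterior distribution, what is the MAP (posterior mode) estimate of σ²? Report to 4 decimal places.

With known mean μ and an Inverse-Gamma(α, β) prior on σ², the Normal likelihood is conjugate: posterior is Inv-Gamma(α + n/2, β + Σ(xᵢ−μ)²/2).
Σ(xᵢ−μ)² = (-0.21)² + (-11.24)² + (-4.26)² + (3.17)² + (-3.54)² + (2.39)² + (-5.69)² + (4.17)² + (-2.00)² = 226.5869.
Posterior: Inv-Gamma(6.7 + 9/2, 18.4 + 226.5869/2) = Inv-Gamma(11.20, 131.69345).
Mode = β/(α+1) = 131.69345/12.20 = 10.7945.

10.7945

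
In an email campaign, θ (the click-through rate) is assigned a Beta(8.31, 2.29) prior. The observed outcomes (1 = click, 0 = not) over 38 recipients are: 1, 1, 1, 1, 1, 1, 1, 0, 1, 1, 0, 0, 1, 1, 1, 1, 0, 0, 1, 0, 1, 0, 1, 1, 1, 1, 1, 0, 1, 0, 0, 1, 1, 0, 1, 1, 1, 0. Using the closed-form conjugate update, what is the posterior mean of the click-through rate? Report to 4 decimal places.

The Beta prior is conjugate to a Binomial/Bernoulli likelihood; the update adds successes to α and failures to β.
Posterior: Beta(α+k, β+n−k) = Beta(8.31+26, 2.29+12) = Beta(34.31, 14.29).
Posterior mean = α/(α+β) = 34.31/48.60 = 0.7060.

0.7060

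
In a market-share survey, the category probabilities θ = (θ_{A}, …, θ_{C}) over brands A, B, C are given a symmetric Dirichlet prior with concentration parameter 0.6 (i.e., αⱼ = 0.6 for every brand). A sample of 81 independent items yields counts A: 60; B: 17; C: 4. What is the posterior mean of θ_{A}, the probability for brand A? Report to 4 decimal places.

0.7319

The Dirichlet prior is conjugate to the Multinomial likelihood: each posterior αⱼ = prior αⱼ + observed count nⱼ.
Posterior concentration: (60.6, 17.6, 4.6), total = 82.8.
E[θ_{A}|data] = α_{A}/Σα = 60.6/82.8 = 0.7319.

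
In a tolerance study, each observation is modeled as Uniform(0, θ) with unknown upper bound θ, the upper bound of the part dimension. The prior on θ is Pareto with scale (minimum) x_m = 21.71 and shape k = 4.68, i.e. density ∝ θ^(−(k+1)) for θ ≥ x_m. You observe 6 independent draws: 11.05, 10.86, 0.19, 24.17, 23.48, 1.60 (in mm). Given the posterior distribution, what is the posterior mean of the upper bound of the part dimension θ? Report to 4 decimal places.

26.6669

A Pareto(scale x_m, shape k) prior on the upper bound θ of Uniform(0, θ) is conjugate: posterior is Pareto(max(x_m, max xᵢ), k + n).
Sample maximum = 24.17; prior scale x_m = 21.71 → posterior scale = max = 24.17.
Posterior shape = 4.68 + 6 = 10.68.
E[θ|data] = k·x_m/(k−1) = 10.68·24.17/9.68 = 26.6669.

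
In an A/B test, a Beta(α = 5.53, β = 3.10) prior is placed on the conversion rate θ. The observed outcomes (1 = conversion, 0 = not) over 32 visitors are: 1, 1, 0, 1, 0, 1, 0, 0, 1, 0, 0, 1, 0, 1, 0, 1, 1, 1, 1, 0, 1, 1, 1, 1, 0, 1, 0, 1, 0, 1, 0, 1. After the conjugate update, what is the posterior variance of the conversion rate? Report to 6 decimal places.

0.005747

The Beta prior is conjugate to a Binomial/Bernoulli likelihood; the update adds successes to α and failures to β.
Posterior: Beta(α+k, β+n−k) = Beta(5.53+19, 3.10+13) = Beta(24.53, 16.10).
Var = αβ/((α+β)²(α+β+1)) = 24.53·16.10/(40.63²·41.63) = 0.005747.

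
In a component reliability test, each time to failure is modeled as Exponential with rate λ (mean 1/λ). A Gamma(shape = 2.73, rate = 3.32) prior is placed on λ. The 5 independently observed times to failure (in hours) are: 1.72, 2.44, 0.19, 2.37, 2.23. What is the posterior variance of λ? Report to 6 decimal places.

With a Gamma(shape α, rate β) prior on the exponential rate λ, the posterior after n observations with total T = Σxᵢ is Gamma(α+n, β+T).
Sum of observations T = 8.95 hours; n = 5.
Posterior: Gamma(2.73+5, 3.32+8.95) = Gamma(7.73, 12.27).
Var = α/β² = 0.051344.

0.051344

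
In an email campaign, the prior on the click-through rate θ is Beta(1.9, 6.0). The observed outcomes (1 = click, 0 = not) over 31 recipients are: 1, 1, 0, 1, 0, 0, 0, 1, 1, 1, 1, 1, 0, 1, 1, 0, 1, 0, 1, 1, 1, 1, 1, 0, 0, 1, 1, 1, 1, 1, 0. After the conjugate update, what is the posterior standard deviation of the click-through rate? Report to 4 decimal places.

The Beta prior is conjugate to a Binomial/Bernoulli likelihood; the update adds successes to α and failures to β.
Posterior: Beta(α+k, β+n−k) = Beta(1.9+21, 6.0+10) = Beta(22.9, 16.0).
Var = αβ/((α+β)²(α+β+1)) = 22.9·16.0/(38.9²·39.9) = 0.00606853; SD = √0.00606853 = 0.0779.

0.0779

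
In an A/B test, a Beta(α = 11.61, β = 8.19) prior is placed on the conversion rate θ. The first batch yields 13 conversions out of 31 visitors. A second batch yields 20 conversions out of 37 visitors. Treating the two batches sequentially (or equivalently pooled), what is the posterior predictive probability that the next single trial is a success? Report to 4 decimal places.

The Beta prior is conjugate to a Binomial/Bernoulli likelihood; the update adds successes to α and failures to β.
After batch 1: Beta(11.61+13, 8.19+18) = Beta(24.61, 26.19).
After batch 2: Beta(24.61+20, 26.19+17) = Beta(44.61, 43.19).
For a single future Bernoulli trial, P(success | data) = α/(α+β) = 0.5081.

0.5081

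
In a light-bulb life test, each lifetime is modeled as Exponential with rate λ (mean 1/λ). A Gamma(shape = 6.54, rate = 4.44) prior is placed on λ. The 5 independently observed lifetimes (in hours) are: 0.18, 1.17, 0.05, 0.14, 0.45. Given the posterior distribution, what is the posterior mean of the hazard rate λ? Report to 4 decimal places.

1.7947

With a Gamma(shape α, rate β) prior on the exponential rate λ, the posterior after n observations with total T = Σxᵢ is Gamma(α+n, β+T).
Sum of observations T = 1.99 hours; n = 5.
Posterior: Gamma(6.54+5, 4.44+1.99) = Gamma(11.54, 6.43).
Posterior mean of λ = α/β = 11.54/6.43 = 1.7947.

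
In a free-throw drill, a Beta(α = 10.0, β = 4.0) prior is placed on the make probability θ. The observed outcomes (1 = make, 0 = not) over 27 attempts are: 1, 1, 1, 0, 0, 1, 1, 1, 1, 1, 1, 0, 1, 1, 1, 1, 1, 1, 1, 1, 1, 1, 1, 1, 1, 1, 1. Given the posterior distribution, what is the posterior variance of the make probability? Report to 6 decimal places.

The Beta prior is conjugate to a Binomial/Bernoulli likelihood; the update adds successes to α and failures to β.
Posterior: Beta(α+k, β+n−k) = Beta(10.0+24, 4.0+3) = Beta(34.0, 7.0).
Var = αβ/((α+β)²(α+β+1)) = 34.0·7.0/(41.0²·42.0) = 0.003371.

0.003371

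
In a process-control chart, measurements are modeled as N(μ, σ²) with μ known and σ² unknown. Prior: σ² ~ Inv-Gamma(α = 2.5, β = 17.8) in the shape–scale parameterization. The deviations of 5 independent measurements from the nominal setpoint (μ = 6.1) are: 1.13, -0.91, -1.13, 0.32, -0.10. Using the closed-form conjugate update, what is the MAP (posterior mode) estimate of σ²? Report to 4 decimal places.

3.2579

With known mean μ and an Inverse-Gamma(α, β) prior on σ², the Normal likelihood is conjugate: posterior is Inv-Gamma(α + n/2, β + Σ(xᵢ−μ)²/2).
Σ(xᵢ−μ)² = (1.13)² + (-0.91)² + (-1.13)² + (0.32)² + (-0.10)² = 3.4943.
Posterior: Inv-Gamma(2.5 + 5/2, 17.8 + 3.4943/2) = Inv-Gamma(5.00, 19.54715).
Mode = β/(α+1) = 19.54715/6.00 = 3.2579.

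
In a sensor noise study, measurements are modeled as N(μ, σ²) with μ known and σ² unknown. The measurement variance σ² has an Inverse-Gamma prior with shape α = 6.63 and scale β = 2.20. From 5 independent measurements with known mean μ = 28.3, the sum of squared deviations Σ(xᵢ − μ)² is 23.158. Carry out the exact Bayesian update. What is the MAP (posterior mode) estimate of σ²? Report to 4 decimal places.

1.3602

With known mean μ and an Inverse-Gamma(α, β) prior on σ², the Normal likelihood is conjugate: posterior is Inv-Gamma(α + n/2, β + Σ(xᵢ−μ)²/2).
Posterior: Inv-Gamma(6.63 + 5/2, 2.20 + 23.158/2) = Inv-Gamma(9.13, 13.7790).
Mode = β/(α+1) = 13.7790/10.13 = 1.3602.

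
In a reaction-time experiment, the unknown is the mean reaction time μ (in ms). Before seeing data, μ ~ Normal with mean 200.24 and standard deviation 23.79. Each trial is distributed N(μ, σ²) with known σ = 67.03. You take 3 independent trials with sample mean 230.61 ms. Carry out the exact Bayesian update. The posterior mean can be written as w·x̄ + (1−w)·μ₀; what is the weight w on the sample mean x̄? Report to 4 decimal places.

For Normal data with known variance σ², a Normal(μ₀, σ₀²) prior on μ is conjugate. Posterior precision = 1/σ₀² + n/σ²; posterior mean is the precision-weighted average of μ₀ and x̄.
σ₀² = 23.79² = 565.9641, σ² = 67.03² = 4493.0209. Prior precision 1/σ₀² = 1/565.9641; data precision n/σ² = 3/4493.0209.
w = (n/σ²)/(1/σ₀² + n/σ²) = n·σ₀²/(σ² + n·σ₀²) = 3·565.9641/(4493.0209 + 3·565.9641) = 1697.8923/6190.9132 = 0.2743.

0.2743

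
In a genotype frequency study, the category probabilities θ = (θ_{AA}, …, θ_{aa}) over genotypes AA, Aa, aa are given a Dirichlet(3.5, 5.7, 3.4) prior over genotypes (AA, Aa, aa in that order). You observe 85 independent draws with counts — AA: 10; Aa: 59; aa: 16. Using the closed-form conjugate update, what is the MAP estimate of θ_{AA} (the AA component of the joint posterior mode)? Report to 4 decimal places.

The Dirichlet prior is conjugate to the Multinomial likelihood: each posterior αⱼ = prior αⱼ + observed count nⱼ.
Posterior concentration: (13.5, 64.7, 19.4), total = 97.6.
Joint mode component: (α_{AA}−1)/(Σα−K) = 12.5/94.6 = 0.1321.

0.1321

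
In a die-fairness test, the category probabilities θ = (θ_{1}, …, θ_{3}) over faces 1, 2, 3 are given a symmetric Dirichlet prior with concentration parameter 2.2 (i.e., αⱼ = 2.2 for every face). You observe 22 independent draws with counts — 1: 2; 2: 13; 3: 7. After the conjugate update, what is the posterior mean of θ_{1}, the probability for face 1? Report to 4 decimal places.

The Dirichlet prior is conjugate to the Multinomial likelihood: each posterior αⱼ = prior αⱼ + observed count nⱼ.
Posterior concentration: (4.2, 15.2, 9.2), total = 28.6.
E[θ_{1}|data] = α_{1}/Σα = 4.2/28.6 = 0.1469.

0.1469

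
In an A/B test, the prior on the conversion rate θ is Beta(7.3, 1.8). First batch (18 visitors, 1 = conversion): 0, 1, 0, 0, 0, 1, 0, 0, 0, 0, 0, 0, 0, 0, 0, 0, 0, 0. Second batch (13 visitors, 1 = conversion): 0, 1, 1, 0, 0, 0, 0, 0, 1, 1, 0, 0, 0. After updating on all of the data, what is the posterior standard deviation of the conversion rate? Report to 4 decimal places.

0.0734

The Beta prior is conjugate to a Binomial/Bernoulli likelihood; the update adds successes to α and failures to β.
After batch 1: Beta(7.3+2, 1.8+16) = Beta(9.3, 17.8).
After batch 2: Beta(9.3+4, 17.8+9) = Beta(13.3, 26.8).
Var = αβ/((α+β)²(α+β+1)) = 13.3·26.8/(40.1²·41.1) = 0.00539332; SD = √0.00539332 = 0.0734.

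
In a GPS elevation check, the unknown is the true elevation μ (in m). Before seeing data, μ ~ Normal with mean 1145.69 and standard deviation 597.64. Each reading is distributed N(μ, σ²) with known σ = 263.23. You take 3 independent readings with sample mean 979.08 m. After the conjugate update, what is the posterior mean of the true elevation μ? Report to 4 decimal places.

For Normal data with known variance σ², a Normal(μ₀, σ₀²) prior on μ is conjugate. Posterior precision = 1/σ₀² + n/σ²; posterior mean is the precision-weighted average of μ₀ and x̄.
n·x̄ = 3·979.08 = 2937.24.
σ₀² = 597.64² = 357173.5696, σ² = 263.23² = 69290.0329; σ² + n·σ₀² = 69290.0329 + 3·357173.5696 = 1140810.7417.
Posterior mean = (μ₀/σ₀² + n·x̄/σ²)/(1/σ₀² + n/σ²) = (σ²·μ₀ + σ₀²·n·x̄)/(σ² + n·σ₀²) = (69290.0329·1145.69 + 357173.5696·2937.24)/1140810.7417 = 1128489393.365105/1140810.7417 = 989.1995.

989.1995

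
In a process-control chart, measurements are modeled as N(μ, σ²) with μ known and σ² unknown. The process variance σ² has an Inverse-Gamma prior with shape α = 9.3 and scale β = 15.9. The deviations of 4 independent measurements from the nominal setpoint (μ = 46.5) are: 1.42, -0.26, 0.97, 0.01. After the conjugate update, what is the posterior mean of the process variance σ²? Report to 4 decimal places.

With known mean μ and an Inverse-Gamma(α, β) prior on σ², the Normal likelihood is conjugate: posterior is Inv-Gamma(α + n/2, β + Σ(xᵢ−μ)²/2).
Σ(xᵢ−μ)² = (1.42)² + (-0.26)² + (0.97)² + (0.01)² = 3.0250.
Posterior: Inv-Gamma(9.3 + 4/2, 15.9 + 3.0250/2) = Inv-Gamma(11.30, 17.41250).
E[σ²|data] = β/(α−1) = 17.41250/10.30 = 1.6905.

1.6905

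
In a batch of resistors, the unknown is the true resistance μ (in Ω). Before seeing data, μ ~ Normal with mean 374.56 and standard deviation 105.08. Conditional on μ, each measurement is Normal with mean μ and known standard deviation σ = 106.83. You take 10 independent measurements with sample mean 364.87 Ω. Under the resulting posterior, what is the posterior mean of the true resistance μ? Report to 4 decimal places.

365.7777

For Normal data with known variance σ², a Normal(μ₀, σ₀²) prior on μ is conjugate. Posterior precision = 1/σ₀² + n/σ²; posterior mean is the precision-weighted average of μ₀ and x̄.
n·x̄ = 10·364.87 = 3648.7.
σ₀² = 105.08² = 11041.8064, σ² = 106.83² = 11412.6489; σ² + n·σ₀² = 11412.6489 + 10·11041.8064 = 121830.7129.
Posterior mean = (μ₀/σ₀² + n·x̄/σ²)/(1/σ₀² + n/σ²) = (σ²·μ₀ + σ₀²·n·x̄)/(σ² + n·σ₀²) = (11412.6489·374.56 + 11041.8064·3648.7)/121830.7129 = 44562960.783664/121830.7129 = 365.7777.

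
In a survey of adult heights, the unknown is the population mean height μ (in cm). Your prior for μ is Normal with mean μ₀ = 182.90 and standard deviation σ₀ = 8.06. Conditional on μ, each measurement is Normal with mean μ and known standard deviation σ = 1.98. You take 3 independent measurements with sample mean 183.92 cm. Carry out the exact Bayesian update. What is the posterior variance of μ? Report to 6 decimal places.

For Normal data with known variance σ², a Normal(μ₀, σ₀²) prior on μ is conjugate. Posterior precision = 1/σ₀² + n/σ²; posterior mean is the precision-weighted average of μ₀ and x̄.
σ₀² = 8.06² = 64.9636, σ² = 1.98² = 3.9204; σ² + n·σ₀² = 3.9204 + 3·64.9636 = 198.8112.
Posterior precision = 1/σ₀² + n/σ² = 1/64.9636 + 3/3.9204 = (σ² + n·σ₀²)/(σ₀²σ²) = 198.8112/(64.9636·3.9204); posterior variance σₙ² = σ₀²σ²/(σ² + n·σ₀²) = 64.9636·3.9204/198.8112 = 1.281031.

1.281031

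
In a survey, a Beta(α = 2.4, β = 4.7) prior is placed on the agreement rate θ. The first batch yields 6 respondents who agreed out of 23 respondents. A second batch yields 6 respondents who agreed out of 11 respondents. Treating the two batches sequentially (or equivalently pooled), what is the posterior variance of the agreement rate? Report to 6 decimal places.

0.005406

The Beta prior is conjugate to a Binomial/Bernoulli likelihood; the update adds successes to α and failures to β.
After batch 1: Beta(2.4+6, 4.7+17) = Beta(8.4, 21.7).
After batch 2: Beta(8.4+6, 21.7+5) = Beta(14.4, 26.7).
Var = αβ/((α+β)²(α+β+1)) = 14.4·26.7/(41.1²·42.1) = 0.005406.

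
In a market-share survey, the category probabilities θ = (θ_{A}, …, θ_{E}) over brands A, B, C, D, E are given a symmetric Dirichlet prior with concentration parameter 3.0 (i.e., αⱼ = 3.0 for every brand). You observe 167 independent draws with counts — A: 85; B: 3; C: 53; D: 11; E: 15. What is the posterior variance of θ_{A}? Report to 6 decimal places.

0.001365

The Dirichlet prior is conjugate to the Multinomial likelihood: each posterior αⱼ = prior αⱼ + observed count nⱼ.
Posterior concentration: (88.0, 6.0, 56.0, 14.0, 18.0), total = 182.0.
Var[θ_j] = α_j(Σα−α_j)/((Σα)²(Σα+1)) = 88.0·94.0/(182.0²·183.0) = 0.001365.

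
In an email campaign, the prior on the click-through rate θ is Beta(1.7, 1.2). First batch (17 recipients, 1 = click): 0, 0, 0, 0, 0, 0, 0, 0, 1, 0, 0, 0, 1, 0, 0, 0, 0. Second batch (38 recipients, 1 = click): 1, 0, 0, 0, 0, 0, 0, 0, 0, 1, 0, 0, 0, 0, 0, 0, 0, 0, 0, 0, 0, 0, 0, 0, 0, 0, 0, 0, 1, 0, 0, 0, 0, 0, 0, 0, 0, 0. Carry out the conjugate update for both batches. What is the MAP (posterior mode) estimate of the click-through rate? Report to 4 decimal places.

0.1020

The Beta prior is conjugate to a Binomial/Bernoulli likelihood; the update adds successes to α and failures to β.
After batch 1: Beta(1.7+2, 1.2+15) = Beta(3.7, 16.2).
After batch 2: Beta(3.7+3, 16.2+35) = Beta(6.7, 51.2).
Mode of Beta(a,b) for a,b>1 is (a−1)/(a+b−2) = 5.7/55.9 = 0.1020.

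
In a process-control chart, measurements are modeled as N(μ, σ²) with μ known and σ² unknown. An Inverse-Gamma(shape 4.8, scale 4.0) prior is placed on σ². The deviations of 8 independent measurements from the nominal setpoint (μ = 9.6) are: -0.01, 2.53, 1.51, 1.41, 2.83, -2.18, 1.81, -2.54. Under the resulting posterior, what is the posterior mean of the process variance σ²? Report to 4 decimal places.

With known mean μ and an Inverse-Gamma(α, β) prior on σ², the Normal likelihood is conjugate: posterior is Inv-Gamma(α + n/2, β + Σ(xᵢ−μ)²/2).
Σ(xᵢ−μ)² = (-0.01)² + (2.53)² + (1.51)² + (1.41)² + (2.83)² + (-2.18)² + (1.81)² + (-2.54)² = 33.1582.
Posterior: Inv-Gamma(4.8 + 8/2, 4.0 + 33.1582/2) = Inv-Gamma(8.80, 20.57910).
E[σ²|data] = β/(α−1) = 20.57910/7.80 = 2.6383.

2.6383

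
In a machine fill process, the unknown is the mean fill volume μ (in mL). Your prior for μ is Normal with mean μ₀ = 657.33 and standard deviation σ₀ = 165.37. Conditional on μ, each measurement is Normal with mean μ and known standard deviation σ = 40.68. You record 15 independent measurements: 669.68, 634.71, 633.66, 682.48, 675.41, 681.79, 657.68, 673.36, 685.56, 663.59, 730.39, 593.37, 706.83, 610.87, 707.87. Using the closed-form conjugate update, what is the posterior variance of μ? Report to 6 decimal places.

109.880879

For Normal data with known variance σ², a Normal(μ₀, σ₀²) prior on μ is conjugate. Posterior precision = 1/σ₀² + n/σ²; posterior mean is the precision-weighted average of μ₀ and x̄.
σ₀² = 165.37² = 27347.2369, σ² = 40.68² = 1654.8624; σ² + n·σ₀² = 1654.8624 + 15·27347.2369 = 411863.4159.
Posterior precision = 1/σ₀² + n/σ² = 1/27347.2369 + 15/1654.8624 = (σ² + n·σ₀²)/(σ₀²σ²) = 411863.4159/(27347.2369·1654.8624); posterior variance σₙ² = σ₀²σ²/(σ² + n·σ₀²) = 27347.2369·1654.8624/411863.4159 = 109.880879.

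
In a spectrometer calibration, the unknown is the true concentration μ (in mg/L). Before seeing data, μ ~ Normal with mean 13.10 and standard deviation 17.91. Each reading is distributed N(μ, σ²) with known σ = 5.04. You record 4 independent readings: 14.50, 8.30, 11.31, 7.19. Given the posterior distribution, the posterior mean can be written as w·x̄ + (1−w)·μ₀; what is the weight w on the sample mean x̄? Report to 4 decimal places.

For Normal data with known variance σ², a Normal(μ₀, σ₀²) prior on μ is conjugate. Posterior precision = 1/σ₀² + n/σ²; posterior mean is the precision-weighted average of μ₀ and x̄.
σ₀² = 17.91² = 320.7681, σ² = 5.04² = 25.4016. Prior precision 1/σ₀² = 1/320.7681; data precision n/σ² = 4/25.4016.
w = (n/σ²)/(1/σ₀² + n/σ²) = n·σ₀²/(σ² + n·σ₀²) = 4·320.7681/(25.4016 + 4·320.7681) = 1283.0724/1308.474 = 0.9806.

0.9806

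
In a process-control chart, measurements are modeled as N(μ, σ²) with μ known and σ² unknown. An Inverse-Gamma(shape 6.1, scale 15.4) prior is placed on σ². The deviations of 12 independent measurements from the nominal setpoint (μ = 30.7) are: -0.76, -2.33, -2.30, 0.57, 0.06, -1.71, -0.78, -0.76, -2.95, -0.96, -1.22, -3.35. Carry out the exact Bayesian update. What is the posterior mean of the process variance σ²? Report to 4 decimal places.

3.1023

With known mean μ and an Inverse-Gamma(α, β) prior on σ², the Normal likelihood is conjugate: posterior is Inv-Gamma(α + n/2, β + Σ(xᵢ−μ)²/2).
Σ(xᵢ−μ)² = (-0.76)² + (-2.33)² + (-2.30)² + (0.57)² + (0.06)² + (-1.71)² + (-0.78)² + (-0.76)² + (-2.95)² + (-0.96)² + (-1.22)² + (-3.35)² = 38.0701.
Posterior: Inv-Gamma(6.1 + 12/2, 15.4 + 38.0701/2) = Inv-Gamma(12.10, 34.43505).
E[σ²|data] = β/(α−1) = 34.43505/11.10 = 3.1023.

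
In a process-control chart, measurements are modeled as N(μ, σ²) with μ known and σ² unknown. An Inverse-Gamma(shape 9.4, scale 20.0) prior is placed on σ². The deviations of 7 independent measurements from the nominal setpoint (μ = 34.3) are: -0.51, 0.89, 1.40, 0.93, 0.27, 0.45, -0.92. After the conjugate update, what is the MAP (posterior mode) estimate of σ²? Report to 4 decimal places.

With known mean μ and an Inverse-Gamma(α, β) prior on σ², the Normal likelihood is conjugate: posterior is Inv-Gamma(α + n/2, β + Σ(xᵢ−μ)²/2).
Σ(xᵢ−μ)² = (-0.51)² + (0.89)² + (1.40)² + (0.93)² + (0.27)² + (0.45)² + (-0.92)² = 4.9989.
Posterior: Inv-Gamma(9.4 + 7/2, 20.0 + 4.9989/2) = Inv-Gamma(12.90, 22.49945).
Mode = β/(α+1) = 22.49945/13.90 = 1.6187.

1.6187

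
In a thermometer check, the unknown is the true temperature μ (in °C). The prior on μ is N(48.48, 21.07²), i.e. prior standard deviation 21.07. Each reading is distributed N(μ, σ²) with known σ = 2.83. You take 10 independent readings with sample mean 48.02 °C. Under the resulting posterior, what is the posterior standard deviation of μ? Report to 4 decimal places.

For Normal data with known variance σ², a Normal(μ₀, σ₀²) prior on μ is conjugate. Posterior precision = 1/σ₀² + n/σ²; posterior mean is the precision-weighted average of μ₀ and x̄.
σ₀² = 21.07² = 443.9449, σ² = 2.83² = 8.0089; σ² + n·σ₀² = 8.0089 + 10·443.9449 = 4447.4579.
Posterior precision = 1/σ₀² + n/σ² = 1/443.9449 + 10/8.0089 = (σ² + n·σ₀²)/(σ₀²σ²) = 4447.4579/(443.9449·8.0089); posterior variance σₙ² = σ₀²σ²/(σ² + n·σ₀²) = 443.9449·8.0089/4447.4579 = 0.799448.
Posterior SD = √σₙ² = √(443.9449·8.0089/4447.4579) = 0.8941.

0.8941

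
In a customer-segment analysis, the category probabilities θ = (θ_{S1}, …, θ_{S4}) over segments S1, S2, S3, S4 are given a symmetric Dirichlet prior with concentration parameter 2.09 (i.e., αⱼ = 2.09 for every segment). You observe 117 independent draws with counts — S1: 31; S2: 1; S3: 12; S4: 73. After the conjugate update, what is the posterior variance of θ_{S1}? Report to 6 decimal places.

The Dirichlet prior is conjugate to the Multinomial likelihood: each posterior αⱼ = prior αⱼ + observed count nⱼ.
Posterior concentration: (33.09, 3.09, 14.09, 75.09), total = 125.36.
Var[θ_j] = α_j(Σα−α_j)/((Σα)²(Σα+1)) = 33.09·92.27/(125.36²·126.36) = 0.001538.

0.001538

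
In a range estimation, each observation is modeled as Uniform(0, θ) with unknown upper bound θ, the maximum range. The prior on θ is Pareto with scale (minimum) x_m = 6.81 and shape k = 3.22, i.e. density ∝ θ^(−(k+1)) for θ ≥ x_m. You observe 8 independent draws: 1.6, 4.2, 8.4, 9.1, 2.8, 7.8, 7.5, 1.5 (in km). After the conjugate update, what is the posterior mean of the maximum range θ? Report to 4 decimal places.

9.9904

A Pareto(scale x_m, shape k) prior on the upper bound θ of Uniform(0, θ) is conjugate: posterior is Pareto(max(x_m, max xᵢ), k + n).
Sample maximum = 9.1; prior scale x_m = 6.81 → posterior scale = max = 9.10.
Posterior shape = 3.22 + 8 = 11.22.
E[θ|data] = k·x_m/(k−1) = 11.22·9.10/10.22 = 9.9904.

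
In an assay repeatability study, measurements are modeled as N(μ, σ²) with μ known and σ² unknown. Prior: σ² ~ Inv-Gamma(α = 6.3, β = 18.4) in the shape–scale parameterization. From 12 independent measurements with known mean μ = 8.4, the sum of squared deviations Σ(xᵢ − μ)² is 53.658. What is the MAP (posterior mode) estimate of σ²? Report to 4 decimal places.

3.4007

With known mean μ and an Inverse-Gamma(α, β) prior on σ², the Normal likelihood is conjugate: posterior is Inv-Gamma(α + n/2, β + Σ(xᵢ−μ)²/2).
Posterior: Inv-Gamma(6.3 + 12/2, 18.4 + 53.658/2) = Inv-Gamma(12.30, 45.2290).
Mode = β/(α+1) = 45.2290/13.30 = 3.4007.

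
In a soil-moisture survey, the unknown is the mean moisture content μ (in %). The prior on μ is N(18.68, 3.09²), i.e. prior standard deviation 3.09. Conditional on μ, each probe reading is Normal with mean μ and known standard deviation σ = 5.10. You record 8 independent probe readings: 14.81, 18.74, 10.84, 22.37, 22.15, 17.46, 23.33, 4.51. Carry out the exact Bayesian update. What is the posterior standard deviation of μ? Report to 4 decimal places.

For Normal data with known variance σ², a Normal(μ₀, σ₀²) prior on μ is conjugate. Posterior precision = 1/σ₀² + n/σ²; posterior mean is the precision-weighted average of μ₀ and x̄.
σ₀² = 3.09² = 9.5481, σ² = 5.10² = 26.01; σ² + n·σ₀² = 26.01 + 8·9.5481 = 102.3948.
Posterior precision = 1/σ₀² + n/σ² = 1/9.5481 + 8/26.01 = (σ² + n·σ₀²)/(σ₀²σ²) = 102.3948/(9.5481·26.01); posterior variance σₙ² = σ₀²σ²/(σ² + n·σ₀²) = 9.5481·26.01/102.3948 = 2.425378.
Posterior SD = √σₙ² = √(9.5481·26.01/102.3948) = 1.5574.

1.5574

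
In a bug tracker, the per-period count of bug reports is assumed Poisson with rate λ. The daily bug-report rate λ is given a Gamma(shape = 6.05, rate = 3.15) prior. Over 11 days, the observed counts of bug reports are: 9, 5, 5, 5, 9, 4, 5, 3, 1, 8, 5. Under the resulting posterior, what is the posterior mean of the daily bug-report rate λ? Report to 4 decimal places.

4.5972

With a Gamma(shape α, rate β) prior, the Poisson likelihood is conjugate: the posterior is Gamma(α + ΣXᵢ, β + n).
Sum of counts S = 59 over n = 11 days.
Posterior: Gamma(α+S, β+n) = Gamma(6.05+59, 3.15+11) = Gamma(65.05, 14.15).
Posterior mean = α/β = 65.05/14.15 = 4.5972.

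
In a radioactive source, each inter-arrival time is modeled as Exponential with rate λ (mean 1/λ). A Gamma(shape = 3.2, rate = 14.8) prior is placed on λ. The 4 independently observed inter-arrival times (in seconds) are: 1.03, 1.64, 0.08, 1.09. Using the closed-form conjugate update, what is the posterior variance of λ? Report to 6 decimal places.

With a Gamma(shape α, rate β) prior on the exponential rate λ, the posterior after n observations with total T = Σxᵢ is Gamma(α+n, β+T).
Sum of observations T = 3.84 seconds; n = 4.
Posterior: Gamma(3.2+4, 14.8+3.84) = Gamma(7.2, 18.64).
Var = α/β² = 0.020722.

0.020722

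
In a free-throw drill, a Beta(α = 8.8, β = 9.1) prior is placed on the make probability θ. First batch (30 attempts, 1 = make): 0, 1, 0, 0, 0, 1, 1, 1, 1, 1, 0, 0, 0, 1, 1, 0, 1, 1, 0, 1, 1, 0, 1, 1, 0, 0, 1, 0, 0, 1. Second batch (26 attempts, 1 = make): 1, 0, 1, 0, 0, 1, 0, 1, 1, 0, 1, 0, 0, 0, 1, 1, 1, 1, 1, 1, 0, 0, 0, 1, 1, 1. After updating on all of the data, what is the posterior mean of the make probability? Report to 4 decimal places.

The Beta prior is conjugate to a Binomial/Bernoulli likelihood; the update adds successes to α and failures to β.
After batch 1: Beta(8.8+16, 9.1+14) = Beta(24.8, 23.1).
After batch 2: Beta(24.8+15, 23.1+11) = Beta(39.8, 34.1).
Posterior mean = α/(α+β) = 39.8/73.9 = 0.5386.

0.5386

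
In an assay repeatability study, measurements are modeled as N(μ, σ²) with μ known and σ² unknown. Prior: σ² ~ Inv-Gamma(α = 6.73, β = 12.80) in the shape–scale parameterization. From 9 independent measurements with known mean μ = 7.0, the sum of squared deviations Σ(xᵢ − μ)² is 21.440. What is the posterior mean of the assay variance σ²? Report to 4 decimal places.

2.2991

With known mean μ and an Inverse-Gamma(α, β) prior on σ², the Normal likelihood is conjugate: posterior is Inv-Gamma(α + n/2, β + Σ(xᵢ−μ)²/2).
Posterior: Inv-Gamma(6.73 + 9/2, 12.80 + 21.440/2) = Inv-Gamma(11.23, 23.5200).
E[σ²|data] = β/(α−1) = 23.5200/10.23 = 2.2991.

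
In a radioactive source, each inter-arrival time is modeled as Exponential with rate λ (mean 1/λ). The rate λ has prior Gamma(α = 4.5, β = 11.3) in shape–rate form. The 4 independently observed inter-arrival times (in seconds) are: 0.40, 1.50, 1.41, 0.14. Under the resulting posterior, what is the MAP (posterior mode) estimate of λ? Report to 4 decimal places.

0.5085

With a Gamma(shape α, rate β) prior on the exponential rate λ, the posterior after n observations with total T = Σxᵢ is Gamma(α+n, β+T).
Sum of observations T = 3.45 seconds; n = 4.
Posterior: Gamma(4.5+4, 11.3+3.45) = Gamma(8.5, 14.75).
Mode = (α−1)/β = 0.5085.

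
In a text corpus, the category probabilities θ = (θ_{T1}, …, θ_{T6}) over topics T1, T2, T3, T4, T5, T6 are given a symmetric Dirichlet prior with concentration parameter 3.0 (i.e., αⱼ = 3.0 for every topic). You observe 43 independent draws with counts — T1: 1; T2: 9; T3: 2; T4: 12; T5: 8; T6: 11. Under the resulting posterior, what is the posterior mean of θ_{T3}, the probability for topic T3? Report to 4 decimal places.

The Dirichlet prior is conjugate to the Multinomial likelihood: each posterior αⱼ = prior αⱼ + observed count nⱼ.
Posterior concentration: (4.0, 12.0, 5.0, 15.0, 11.0, 14.0), total = 61.0.
E[θ_{T3}|data] = α_{T3}/Σα = 5.0/61.0 = 0.0820.

0.0820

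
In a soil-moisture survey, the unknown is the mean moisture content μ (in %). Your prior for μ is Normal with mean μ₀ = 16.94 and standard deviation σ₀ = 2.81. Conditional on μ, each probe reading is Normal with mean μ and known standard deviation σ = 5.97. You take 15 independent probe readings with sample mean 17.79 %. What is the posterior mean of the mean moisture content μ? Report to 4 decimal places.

For Normal data with known variance σ², a Normal(μ₀, σ₀²) prior on μ is conjugate. Posterior precision = 1/σ₀² + n/σ²; posterior mean is the precision-weighted average of μ₀ and x̄.
n·x̄ = 15·17.79 = 266.85.
σ₀² = 2.81² = 7.8961, σ² = 5.97² = 35.6409; σ² + n·σ₀² = 35.6409 + 15·7.8961 = 154.0824.
Posterior mean = (μ₀/σ₀² + n·x̄/σ²)/(1/σ₀² + n/σ²) = (σ²·μ₀ + σ₀²·n·x̄)/(σ² + n·σ₀²) = (35.6409·16.94 + 7.8961·266.85)/154.0824 = 2710.831131/154.0824 = 17.5934.

17.5934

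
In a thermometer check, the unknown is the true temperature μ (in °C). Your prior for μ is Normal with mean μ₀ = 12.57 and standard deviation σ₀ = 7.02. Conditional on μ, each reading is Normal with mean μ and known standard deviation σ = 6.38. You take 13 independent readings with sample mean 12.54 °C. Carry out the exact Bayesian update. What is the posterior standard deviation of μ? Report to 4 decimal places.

For Normal data with known variance σ², a Normal(μ₀, σ₀²) prior on μ is conjugate. Posterior precision = 1/σ₀² + n/σ²; posterior mean is the precision-weighted average of μ₀ and x̄.
σ₀² = 7.02² = 49.2804, σ² = 6.38² = 40.7044; σ² + n·σ₀² = 40.7044 + 13·49.2804 = 681.3496.
Posterior precision = 1/σ₀² + n/σ² = 1/49.2804 + 13/40.7044 = (σ² + n·σ₀²)/(σ₀²σ²) = 681.3496/(49.2804·40.7044); posterior variance σₙ² = σ₀²σ²/(σ² + n·σ₀²) = 49.2804·40.7044/681.3496 = 2.944053.
Posterior SD = √σₙ² = √(49.2804·40.7044/681.3496) = 1.7158.

1.7158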